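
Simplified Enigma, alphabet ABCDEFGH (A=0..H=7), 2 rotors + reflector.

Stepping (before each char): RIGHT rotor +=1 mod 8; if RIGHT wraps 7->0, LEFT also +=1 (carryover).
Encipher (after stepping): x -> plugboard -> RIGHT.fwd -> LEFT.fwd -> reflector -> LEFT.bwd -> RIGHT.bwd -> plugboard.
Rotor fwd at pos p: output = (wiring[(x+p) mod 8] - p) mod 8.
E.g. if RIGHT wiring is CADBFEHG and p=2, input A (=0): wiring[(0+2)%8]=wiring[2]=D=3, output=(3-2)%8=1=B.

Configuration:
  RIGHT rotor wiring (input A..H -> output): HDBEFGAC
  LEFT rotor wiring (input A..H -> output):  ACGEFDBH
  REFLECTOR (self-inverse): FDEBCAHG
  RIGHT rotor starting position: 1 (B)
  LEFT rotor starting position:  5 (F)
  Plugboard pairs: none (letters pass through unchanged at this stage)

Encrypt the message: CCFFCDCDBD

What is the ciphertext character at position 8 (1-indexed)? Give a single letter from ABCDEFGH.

Char 1 ('C'): step: R->2, L=5; C->plug->C->R->D->L->D->refl->B->L'->F->R'->G->plug->G
Char 2 ('C'): step: R->3, L=5; C->plug->C->R->D->L->D->refl->B->L'->F->R'->D->plug->D
Char 3 ('F'): step: R->4, L=5; F->plug->F->R->H->L->A->refl->F->L'->E->R'->C->plug->C
Char 4 ('F'): step: R->5, L=5; F->plug->F->R->E->L->F->refl->A->L'->H->R'->G->plug->G
Char 5 ('C'): step: R->6, L=5; C->plug->C->R->B->L->E->refl->C->L'->C->R'->A->plug->A
Char 6 ('D'): step: R->7, L=5; D->plug->D->R->C->L->C->refl->E->L'->B->R'->H->plug->H
Char 7 ('C'): step: R->0, L->6 (L advanced); C->plug->C->R->B->L->B->refl->D->L'->A->R'->G->plug->G
Char 8 ('D'): step: R->1, L=6; D->plug->D->R->E->L->A->refl->F->L'->H->R'->F->plug->F

F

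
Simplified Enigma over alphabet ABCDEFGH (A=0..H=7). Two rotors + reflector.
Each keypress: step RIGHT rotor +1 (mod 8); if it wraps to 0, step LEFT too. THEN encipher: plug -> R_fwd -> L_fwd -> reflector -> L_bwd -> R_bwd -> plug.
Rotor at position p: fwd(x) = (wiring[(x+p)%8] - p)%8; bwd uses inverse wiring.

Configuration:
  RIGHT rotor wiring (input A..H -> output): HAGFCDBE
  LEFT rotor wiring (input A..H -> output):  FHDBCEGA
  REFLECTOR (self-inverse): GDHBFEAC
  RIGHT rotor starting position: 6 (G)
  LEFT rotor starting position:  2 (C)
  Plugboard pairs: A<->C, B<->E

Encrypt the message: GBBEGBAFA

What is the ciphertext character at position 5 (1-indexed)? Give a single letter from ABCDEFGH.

Char 1 ('G'): step: R->7, L=2; G->plug->G->R->E->L->E->refl->F->L'->H->R'->D->plug->D
Char 2 ('B'): step: R->0, L->3 (L advanced); B->plug->E->R->C->L->B->refl->D->L'->D->R'->F->plug->F
Char 3 ('B'): step: R->1, L=3; B->plug->E->R->C->L->B->refl->D->L'->D->R'->G->plug->G
Char 4 ('E'): step: R->2, L=3; E->plug->B->R->D->L->D->refl->B->L'->C->R'->F->plug->F
Char 5 ('G'): step: R->3, L=3; G->plug->G->R->F->L->C->refl->H->L'->B->R'->E->plug->B

B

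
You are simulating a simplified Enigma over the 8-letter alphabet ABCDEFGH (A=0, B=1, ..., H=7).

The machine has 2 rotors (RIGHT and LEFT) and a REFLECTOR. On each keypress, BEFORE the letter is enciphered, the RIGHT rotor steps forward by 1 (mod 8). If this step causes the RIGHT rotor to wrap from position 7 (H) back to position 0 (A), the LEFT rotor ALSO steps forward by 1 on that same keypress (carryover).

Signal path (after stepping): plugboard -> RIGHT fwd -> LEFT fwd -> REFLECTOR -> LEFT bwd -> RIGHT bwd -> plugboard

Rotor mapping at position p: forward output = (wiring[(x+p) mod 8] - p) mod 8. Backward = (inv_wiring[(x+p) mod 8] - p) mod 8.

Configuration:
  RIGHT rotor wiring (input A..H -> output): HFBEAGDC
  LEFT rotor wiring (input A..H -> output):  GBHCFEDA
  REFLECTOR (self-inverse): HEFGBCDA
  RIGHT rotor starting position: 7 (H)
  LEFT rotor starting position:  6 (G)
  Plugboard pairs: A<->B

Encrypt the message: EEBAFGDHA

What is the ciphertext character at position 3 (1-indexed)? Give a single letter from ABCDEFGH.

Char 1 ('E'): step: R->0, L->7 (L advanced); E->plug->E->R->A->L->B->refl->E->L'->H->R'->A->plug->B
Char 2 ('E'): step: R->1, L=7; E->plug->E->R->F->L->G->refl->D->L'->E->R'->A->plug->B
Char 3 ('B'): step: R->2, L=7; B->plug->A->R->H->L->E->refl->B->L'->A->R'->F->plug->F

F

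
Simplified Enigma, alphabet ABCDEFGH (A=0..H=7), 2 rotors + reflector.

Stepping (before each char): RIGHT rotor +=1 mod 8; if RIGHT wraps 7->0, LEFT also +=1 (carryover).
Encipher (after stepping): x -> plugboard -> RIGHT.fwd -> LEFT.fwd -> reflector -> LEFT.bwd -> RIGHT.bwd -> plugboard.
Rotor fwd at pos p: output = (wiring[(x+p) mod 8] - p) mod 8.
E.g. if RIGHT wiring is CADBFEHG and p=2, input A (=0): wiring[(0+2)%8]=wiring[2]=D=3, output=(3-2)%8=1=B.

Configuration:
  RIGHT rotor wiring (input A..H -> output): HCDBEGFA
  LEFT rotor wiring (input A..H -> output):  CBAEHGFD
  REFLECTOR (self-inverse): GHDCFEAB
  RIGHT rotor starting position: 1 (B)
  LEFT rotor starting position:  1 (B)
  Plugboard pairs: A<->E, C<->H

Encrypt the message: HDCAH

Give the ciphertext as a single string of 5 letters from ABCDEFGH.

Answer: FEDGE

Derivation:
Char 1 ('H'): step: R->2, L=1; H->plug->C->R->C->L->D->refl->C->L'->G->R'->F->plug->F
Char 2 ('D'): step: R->3, L=1; D->plug->D->R->C->L->D->refl->C->L'->G->R'->A->plug->E
Char 3 ('C'): step: R->4, L=1; C->plug->H->R->F->L->E->refl->F->L'->E->R'->D->plug->D
Char 4 ('A'): step: R->5, L=1; A->plug->E->R->F->L->E->refl->F->L'->E->R'->G->plug->G
Char 5 ('H'): step: R->6, L=1; H->plug->C->R->B->L->H->refl->B->L'->H->R'->A->plug->E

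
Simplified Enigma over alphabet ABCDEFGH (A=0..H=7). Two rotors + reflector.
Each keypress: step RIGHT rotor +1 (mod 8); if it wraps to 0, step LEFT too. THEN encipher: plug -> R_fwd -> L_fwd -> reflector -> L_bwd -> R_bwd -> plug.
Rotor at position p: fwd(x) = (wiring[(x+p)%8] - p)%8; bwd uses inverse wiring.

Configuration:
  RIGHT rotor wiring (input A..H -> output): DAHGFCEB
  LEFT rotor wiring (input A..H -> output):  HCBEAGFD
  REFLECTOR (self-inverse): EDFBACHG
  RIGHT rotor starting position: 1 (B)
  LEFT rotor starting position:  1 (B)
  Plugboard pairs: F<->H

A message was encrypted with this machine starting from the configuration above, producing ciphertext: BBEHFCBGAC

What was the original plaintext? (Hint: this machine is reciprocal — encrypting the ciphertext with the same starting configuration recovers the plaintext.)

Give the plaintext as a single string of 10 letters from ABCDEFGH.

Answer: FHGFAFHFBA

Derivation:
Char 1 ('B'): step: R->2, L=1; B->plug->B->R->E->L->F->refl->C->L'->G->R'->H->plug->F
Char 2 ('B'): step: R->3, L=1; B->plug->B->R->C->L->D->refl->B->L'->A->R'->F->plug->H
Char 3 ('E'): step: R->4, L=1; E->plug->E->R->H->L->G->refl->H->L'->D->R'->G->plug->G
Char 4 ('H'): step: R->5, L=1; H->plug->F->R->C->L->D->refl->B->L'->A->R'->H->plug->F
Char 5 ('F'): step: R->6, L=1; F->plug->H->R->E->L->F->refl->C->L'->G->R'->A->plug->A
Char 6 ('C'): step: R->7, L=1; C->plug->C->R->B->L->A->refl->E->L'->F->R'->H->plug->F
Char 7 ('B'): step: R->0, L->2 (L advanced); B->plug->B->R->A->L->H->refl->G->L'->C->R'->F->plug->H
Char 8 ('G'): step: R->1, L=2; G->plug->G->R->A->L->H->refl->G->L'->C->R'->H->plug->F
Char 9 ('A'): step: R->2, L=2; A->plug->A->R->F->L->B->refl->D->L'->E->R'->B->plug->B
Char 10 ('C'): step: R->3, L=2; C->plug->C->R->H->L->A->refl->E->L'->D->R'->A->plug->A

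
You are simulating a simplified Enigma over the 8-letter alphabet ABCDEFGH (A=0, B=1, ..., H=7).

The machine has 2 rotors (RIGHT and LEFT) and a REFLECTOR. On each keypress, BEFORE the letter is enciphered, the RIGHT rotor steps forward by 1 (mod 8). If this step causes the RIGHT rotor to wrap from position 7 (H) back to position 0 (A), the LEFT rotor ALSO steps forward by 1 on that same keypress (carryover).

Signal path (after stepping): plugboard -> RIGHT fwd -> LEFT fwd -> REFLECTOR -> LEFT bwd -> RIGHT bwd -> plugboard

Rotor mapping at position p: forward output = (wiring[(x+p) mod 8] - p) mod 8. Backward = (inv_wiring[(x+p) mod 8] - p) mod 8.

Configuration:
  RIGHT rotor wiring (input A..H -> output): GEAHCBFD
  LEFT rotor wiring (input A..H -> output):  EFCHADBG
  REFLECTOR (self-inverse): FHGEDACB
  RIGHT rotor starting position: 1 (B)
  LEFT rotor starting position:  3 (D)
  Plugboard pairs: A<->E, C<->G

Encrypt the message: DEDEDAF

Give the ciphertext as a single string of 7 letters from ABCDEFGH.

Char 1 ('D'): step: R->2, L=3; D->plug->D->R->H->L->H->refl->B->L'->F->R'->B->plug->B
Char 2 ('E'): step: R->3, L=3; E->plug->A->R->E->L->D->refl->E->L'->A->R'->E->plug->A
Char 3 ('D'): step: R->4, L=3; D->plug->D->R->H->L->H->refl->B->L'->F->R'->B->plug->B
Char 4 ('E'): step: R->5, L=3; E->plug->A->R->E->L->D->refl->E->L'->A->R'->B->plug->B
Char 5 ('D'): step: R->6, L=3; D->plug->D->R->G->L->C->refl->G->L'->D->R'->H->plug->H
Char 6 ('A'): step: R->7, L=3; A->plug->E->R->A->L->E->refl->D->L'->E->R'->A->plug->E
Char 7 ('F'): step: R->0, L->4 (L advanced); F->plug->F->R->B->L->H->refl->B->L'->F->R'->G->plug->C

Answer: BABBHEC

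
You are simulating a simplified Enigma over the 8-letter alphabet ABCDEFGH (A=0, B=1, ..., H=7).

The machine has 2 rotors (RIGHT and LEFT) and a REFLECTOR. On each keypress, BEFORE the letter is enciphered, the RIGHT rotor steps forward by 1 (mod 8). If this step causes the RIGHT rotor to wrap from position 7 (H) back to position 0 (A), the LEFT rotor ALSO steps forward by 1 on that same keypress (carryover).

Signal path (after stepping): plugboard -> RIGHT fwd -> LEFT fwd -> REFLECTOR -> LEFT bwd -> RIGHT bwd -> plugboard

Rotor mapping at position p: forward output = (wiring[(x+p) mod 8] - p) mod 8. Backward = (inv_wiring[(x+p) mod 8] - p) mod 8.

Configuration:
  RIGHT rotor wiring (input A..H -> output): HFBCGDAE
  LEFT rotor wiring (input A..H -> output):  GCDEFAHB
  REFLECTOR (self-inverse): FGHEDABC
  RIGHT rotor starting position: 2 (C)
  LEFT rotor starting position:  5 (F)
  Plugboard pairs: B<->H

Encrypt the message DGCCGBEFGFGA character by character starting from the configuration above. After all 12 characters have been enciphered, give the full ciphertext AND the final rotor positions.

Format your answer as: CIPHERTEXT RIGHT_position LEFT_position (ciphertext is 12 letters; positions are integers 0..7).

Answer: HEFHFDACFEEF 6 6

Derivation:
Char 1 ('D'): step: R->3, L=5; D->plug->D->R->F->L->G->refl->B->L'->D->R'->B->plug->H
Char 2 ('G'): step: R->4, L=5; G->plug->G->R->F->L->G->refl->B->L'->D->R'->E->plug->E
Char 3 ('C'): step: R->5, L=5; C->plug->C->R->H->L->A->refl->F->L'->E->R'->F->plug->F
Char 4 ('C'): step: R->6, L=5; C->plug->C->R->B->L->C->refl->H->L'->G->R'->B->plug->H
Char 5 ('G'): step: R->7, L=5; G->plug->G->R->E->L->F->refl->A->L'->H->R'->F->plug->F
Char 6 ('B'): step: R->0, L->6 (L advanced); B->plug->H->R->E->L->F->refl->A->L'->C->R'->D->plug->D
Char 7 ('E'): step: R->1, L=6; E->plug->E->R->C->L->A->refl->F->L'->E->R'->A->plug->A
Char 8 ('F'): step: R->2, L=6; F->plug->F->R->C->L->A->refl->F->L'->E->R'->C->plug->C
Char 9 ('G'): step: R->3, L=6; G->plug->G->R->C->L->A->refl->F->L'->E->R'->F->plug->F
Char 10 ('F'): step: R->4, L=6; F->plug->F->R->B->L->D->refl->E->L'->D->R'->E->plug->E
Char 11 ('G'): step: R->5, L=6; G->plug->G->R->F->L->G->refl->B->L'->A->R'->E->plug->E
Char 12 ('A'): step: R->6, L=6; A->plug->A->R->C->L->A->refl->F->L'->E->R'->F->plug->F
Final: ciphertext=HEFHFDACFEEF, RIGHT=6, LEFT=6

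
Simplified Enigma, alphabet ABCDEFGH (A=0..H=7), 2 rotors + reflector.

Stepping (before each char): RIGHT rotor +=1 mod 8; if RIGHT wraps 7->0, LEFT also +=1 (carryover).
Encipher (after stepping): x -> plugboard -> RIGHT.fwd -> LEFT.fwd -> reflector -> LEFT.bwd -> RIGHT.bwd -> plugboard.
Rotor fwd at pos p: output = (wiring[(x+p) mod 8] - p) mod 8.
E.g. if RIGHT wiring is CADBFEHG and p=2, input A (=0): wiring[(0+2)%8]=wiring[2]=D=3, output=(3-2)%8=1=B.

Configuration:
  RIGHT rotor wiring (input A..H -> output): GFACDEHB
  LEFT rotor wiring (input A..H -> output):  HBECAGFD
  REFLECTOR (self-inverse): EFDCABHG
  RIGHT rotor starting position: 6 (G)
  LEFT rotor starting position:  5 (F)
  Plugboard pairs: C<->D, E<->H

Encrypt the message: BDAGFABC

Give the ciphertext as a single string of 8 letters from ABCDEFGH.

Char 1 ('B'): step: R->7, L=5; B->plug->B->R->H->L->D->refl->C->L'->D->R'->E->plug->H
Char 2 ('D'): step: R->0, L->6 (L advanced); D->plug->C->R->A->L->H->refl->G->L'->E->R'->F->plug->F
Char 3 ('A'): step: R->1, L=6; A->plug->A->R->E->L->G->refl->H->L'->A->R'->G->plug->G
Char 4 ('G'): step: R->2, L=6; G->plug->G->R->E->L->G->refl->H->L'->A->R'->B->plug->B
Char 5 ('F'): step: R->3, L=6; F->plug->F->R->D->L->D->refl->C->L'->G->R'->E->plug->H
Char 6 ('A'): step: R->4, L=6; A->plug->A->R->H->L->A->refl->E->L'->F->R'->D->plug->C
Char 7 ('B'): step: R->5, L=6; B->plug->B->R->C->L->B->refl->F->L'->B->R'->D->plug->C
Char 8 ('C'): step: R->6, L=6; C->plug->D->R->H->L->A->refl->E->L'->F->R'->G->plug->G

Answer: HFGBHCCG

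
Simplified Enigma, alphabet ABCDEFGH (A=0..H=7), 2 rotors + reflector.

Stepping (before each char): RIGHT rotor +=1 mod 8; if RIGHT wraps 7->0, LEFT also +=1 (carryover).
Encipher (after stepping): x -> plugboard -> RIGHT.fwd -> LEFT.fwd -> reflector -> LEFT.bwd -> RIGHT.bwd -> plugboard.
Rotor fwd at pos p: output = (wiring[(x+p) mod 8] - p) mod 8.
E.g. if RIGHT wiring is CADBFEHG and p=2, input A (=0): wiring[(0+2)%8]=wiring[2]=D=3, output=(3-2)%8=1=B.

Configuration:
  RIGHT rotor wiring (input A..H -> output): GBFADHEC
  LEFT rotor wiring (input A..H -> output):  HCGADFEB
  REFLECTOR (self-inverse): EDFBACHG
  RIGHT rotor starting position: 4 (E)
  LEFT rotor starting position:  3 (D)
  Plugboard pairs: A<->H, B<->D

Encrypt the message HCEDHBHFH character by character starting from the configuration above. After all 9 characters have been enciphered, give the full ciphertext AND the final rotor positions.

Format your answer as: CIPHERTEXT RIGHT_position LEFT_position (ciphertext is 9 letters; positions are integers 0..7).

Char 1 ('H'): step: R->5, L=3; H->plug->A->R->C->L->C->refl->F->L'->A->R'->F->plug->F
Char 2 ('C'): step: R->6, L=3; C->plug->C->R->A->L->F->refl->C->L'->C->R'->F->plug->F
Char 3 ('E'): step: R->7, L=3; E->plug->E->R->B->L->A->refl->E->L'->F->R'->H->plug->A
Char 4 ('D'): step: R->0, L->4 (L advanced); D->plug->B->R->B->L->B->refl->D->L'->E->R'->G->plug->G
Char 5 ('H'): step: R->1, L=4; H->plug->A->R->A->L->H->refl->G->L'->F->R'->H->plug->A
Char 6 ('B'): step: R->2, L=4; B->plug->D->R->F->L->G->refl->H->L'->A->R'->F->plug->F
Char 7 ('H'): step: R->3, L=4; H->plug->A->R->F->L->G->refl->H->L'->A->R'->B->plug->D
Char 8 ('F'): step: R->4, L=4; F->plug->F->R->F->L->G->refl->H->L'->A->R'->C->plug->C
Char 9 ('H'): step: R->5, L=4; H->plug->A->R->C->L->A->refl->E->L'->H->R'->B->plug->D
Final: ciphertext=FFAGAFDCD, RIGHT=5, LEFT=4

Answer: FFAGAFDCD 5 4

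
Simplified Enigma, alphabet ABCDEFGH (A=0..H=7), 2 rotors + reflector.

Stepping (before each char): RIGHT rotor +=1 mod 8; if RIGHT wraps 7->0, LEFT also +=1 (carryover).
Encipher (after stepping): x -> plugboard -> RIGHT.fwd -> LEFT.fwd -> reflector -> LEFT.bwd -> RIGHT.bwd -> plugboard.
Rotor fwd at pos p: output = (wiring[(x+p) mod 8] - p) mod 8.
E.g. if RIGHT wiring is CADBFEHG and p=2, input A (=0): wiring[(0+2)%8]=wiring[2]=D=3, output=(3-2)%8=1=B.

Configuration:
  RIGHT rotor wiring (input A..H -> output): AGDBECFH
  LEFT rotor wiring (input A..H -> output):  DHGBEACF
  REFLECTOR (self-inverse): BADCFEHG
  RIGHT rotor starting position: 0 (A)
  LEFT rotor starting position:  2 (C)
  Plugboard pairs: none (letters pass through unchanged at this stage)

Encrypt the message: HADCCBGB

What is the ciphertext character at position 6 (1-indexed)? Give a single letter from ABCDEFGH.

Char 1 ('H'): step: R->1, L=2; H->plug->H->R->H->L->F->refl->E->L'->A->R'->C->plug->C
Char 2 ('A'): step: R->2, L=2; A->plug->A->R->B->L->H->refl->G->L'->D->R'->E->plug->E
Char 3 ('D'): step: R->3, L=2; D->plug->D->R->C->L->C->refl->D->L'->F->R'->F->plug->F
Char 4 ('C'): step: R->4, L=2; C->plug->C->R->B->L->H->refl->G->L'->D->R'->D->plug->D
Char 5 ('C'): step: R->5, L=2; C->plug->C->R->C->L->C->refl->D->L'->F->R'->A->plug->A
Char 6 ('B'): step: R->6, L=2; B->plug->B->R->B->L->H->refl->G->L'->D->R'->F->plug->F

F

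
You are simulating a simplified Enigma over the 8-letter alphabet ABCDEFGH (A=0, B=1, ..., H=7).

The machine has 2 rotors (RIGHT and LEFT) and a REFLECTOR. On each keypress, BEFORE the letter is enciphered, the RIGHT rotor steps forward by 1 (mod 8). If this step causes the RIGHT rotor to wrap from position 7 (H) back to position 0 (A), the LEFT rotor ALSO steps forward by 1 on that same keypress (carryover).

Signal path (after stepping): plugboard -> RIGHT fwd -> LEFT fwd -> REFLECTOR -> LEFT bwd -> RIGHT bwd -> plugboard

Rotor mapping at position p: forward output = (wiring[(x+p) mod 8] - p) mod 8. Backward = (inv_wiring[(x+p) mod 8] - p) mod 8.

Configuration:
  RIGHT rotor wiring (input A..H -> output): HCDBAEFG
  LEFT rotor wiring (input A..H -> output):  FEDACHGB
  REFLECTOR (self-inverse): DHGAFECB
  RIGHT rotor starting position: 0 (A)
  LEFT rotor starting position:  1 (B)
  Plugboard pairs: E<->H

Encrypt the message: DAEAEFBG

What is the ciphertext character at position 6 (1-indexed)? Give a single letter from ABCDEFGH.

Char 1 ('D'): step: R->1, L=1; D->plug->D->R->H->L->E->refl->F->L'->F->R'->G->plug->G
Char 2 ('A'): step: R->2, L=1; A->plug->A->R->B->L->C->refl->G->L'->E->R'->F->plug->F
Char 3 ('E'): step: R->3, L=1; E->plug->H->R->A->L->D->refl->A->L'->G->R'->A->plug->A
Char 4 ('A'): step: R->4, L=1; A->plug->A->R->E->L->G->refl->C->L'->B->R'->C->plug->C
Char 5 ('E'): step: R->5, L=1; E->plug->H->R->D->L->B->refl->H->L'->C->R'->D->plug->D
Char 6 ('F'): step: R->6, L=1; F->plug->F->R->D->L->B->refl->H->L'->C->R'->G->plug->G

G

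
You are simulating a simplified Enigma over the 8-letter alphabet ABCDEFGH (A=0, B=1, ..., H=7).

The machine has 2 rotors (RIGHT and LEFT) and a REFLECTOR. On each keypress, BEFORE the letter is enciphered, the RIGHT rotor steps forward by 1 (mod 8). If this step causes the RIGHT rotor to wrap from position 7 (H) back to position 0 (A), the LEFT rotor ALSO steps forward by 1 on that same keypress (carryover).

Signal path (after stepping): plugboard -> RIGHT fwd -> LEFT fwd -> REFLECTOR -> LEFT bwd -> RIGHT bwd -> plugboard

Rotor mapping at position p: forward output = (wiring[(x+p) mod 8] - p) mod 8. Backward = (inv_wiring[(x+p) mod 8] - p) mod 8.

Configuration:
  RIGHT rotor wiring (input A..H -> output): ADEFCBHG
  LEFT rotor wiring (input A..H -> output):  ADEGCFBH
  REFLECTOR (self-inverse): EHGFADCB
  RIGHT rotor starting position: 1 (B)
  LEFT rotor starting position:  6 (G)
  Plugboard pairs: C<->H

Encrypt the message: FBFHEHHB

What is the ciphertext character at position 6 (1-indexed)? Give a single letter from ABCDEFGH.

Char 1 ('F'): step: R->2, L=6; F->plug->F->R->E->L->G->refl->C->L'->C->R'->A->plug->A
Char 2 ('B'): step: R->3, L=6; B->plug->B->R->H->L->H->refl->B->L'->B->R'->H->plug->C
Char 3 ('F'): step: R->4, L=6; F->plug->F->R->H->L->H->refl->B->L'->B->R'->H->plug->C
Char 4 ('H'): step: R->5, L=6; H->plug->C->R->B->L->B->refl->H->L'->H->R'->F->plug->F
Char 5 ('E'): step: R->6, L=6; E->plug->E->R->G->L->E->refl->A->L'->F->R'->D->plug->D
Char 6 ('H'): step: R->7, L=6; H->plug->C->R->E->L->G->refl->C->L'->C->R'->G->plug->G

G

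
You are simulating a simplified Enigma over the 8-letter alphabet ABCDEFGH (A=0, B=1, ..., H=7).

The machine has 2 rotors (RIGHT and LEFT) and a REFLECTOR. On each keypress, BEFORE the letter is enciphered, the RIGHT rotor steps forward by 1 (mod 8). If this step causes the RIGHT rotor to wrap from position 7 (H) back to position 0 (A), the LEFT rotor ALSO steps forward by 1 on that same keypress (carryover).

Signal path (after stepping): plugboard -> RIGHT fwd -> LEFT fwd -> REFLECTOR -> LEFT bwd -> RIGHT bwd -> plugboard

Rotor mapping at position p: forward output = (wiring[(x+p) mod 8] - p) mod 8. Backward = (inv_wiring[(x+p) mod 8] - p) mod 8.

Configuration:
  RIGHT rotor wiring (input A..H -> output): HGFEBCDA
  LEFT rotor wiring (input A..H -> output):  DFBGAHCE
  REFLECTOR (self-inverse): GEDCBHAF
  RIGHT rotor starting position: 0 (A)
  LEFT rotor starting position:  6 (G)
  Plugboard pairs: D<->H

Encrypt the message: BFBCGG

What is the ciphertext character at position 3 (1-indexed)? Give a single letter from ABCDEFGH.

Char 1 ('B'): step: R->1, L=6; B->plug->B->R->E->L->D->refl->C->L'->G->R'->H->plug->D
Char 2 ('F'): step: R->2, L=6; F->plug->F->R->G->L->C->refl->D->L'->E->R'->H->plug->D
Char 3 ('B'): step: R->3, L=6; B->plug->B->R->G->L->C->refl->D->L'->E->R'->F->plug->F

F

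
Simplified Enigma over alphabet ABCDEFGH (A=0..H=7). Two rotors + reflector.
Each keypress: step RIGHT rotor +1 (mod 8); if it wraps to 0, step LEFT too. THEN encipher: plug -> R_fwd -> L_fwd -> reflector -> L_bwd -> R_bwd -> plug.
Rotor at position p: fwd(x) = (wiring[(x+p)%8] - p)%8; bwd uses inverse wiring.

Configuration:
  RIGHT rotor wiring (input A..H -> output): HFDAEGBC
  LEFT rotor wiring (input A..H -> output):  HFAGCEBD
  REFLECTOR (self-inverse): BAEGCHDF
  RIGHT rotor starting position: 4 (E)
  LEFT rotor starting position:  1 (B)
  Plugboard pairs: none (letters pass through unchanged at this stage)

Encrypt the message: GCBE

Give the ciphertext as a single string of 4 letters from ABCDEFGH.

Char 1 ('G'): step: R->5, L=1; G->plug->G->R->D->L->B->refl->A->L'->F->R'->C->plug->C
Char 2 ('C'): step: R->6, L=1; C->plug->C->R->B->L->H->refl->F->L'->C->R'->F->plug->F
Char 3 ('B'): step: R->7, L=1; B->plug->B->R->A->L->E->refl->C->L'->G->R'->C->plug->C
Char 4 ('E'): step: R->0, L->2 (L advanced); E->plug->E->R->E->L->H->refl->F->L'->G->R'->F->plug->F

Answer: CFCF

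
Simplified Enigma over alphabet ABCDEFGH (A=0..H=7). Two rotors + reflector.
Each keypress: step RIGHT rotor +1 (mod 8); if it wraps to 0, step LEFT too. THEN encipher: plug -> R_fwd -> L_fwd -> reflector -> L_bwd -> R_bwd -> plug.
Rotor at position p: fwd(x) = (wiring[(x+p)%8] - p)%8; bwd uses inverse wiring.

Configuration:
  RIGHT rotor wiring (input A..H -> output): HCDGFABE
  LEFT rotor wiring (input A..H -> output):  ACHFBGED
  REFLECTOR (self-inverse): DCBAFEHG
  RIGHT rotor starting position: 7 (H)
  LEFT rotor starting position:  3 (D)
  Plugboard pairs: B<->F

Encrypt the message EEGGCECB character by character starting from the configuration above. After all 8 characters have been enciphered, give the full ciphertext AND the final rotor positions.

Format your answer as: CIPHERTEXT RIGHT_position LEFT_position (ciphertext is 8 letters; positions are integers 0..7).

Answer: CACEEAGH 7 4

Derivation:
Char 1 ('E'): step: R->0, L->4 (L advanced); E->plug->E->R->F->L->G->refl->H->L'->D->R'->C->plug->C
Char 2 ('E'): step: R->1, L=4; E->plug->E->R->H->L->B->refl->C->L'->B->R'->A->plug->A
Char 3 ('G'): step: R->2, L=4; G->plug->G->R->F->L->G->refl->H->L'->D->R'->C->plug->C
Char 4 ('G'): step: R->3, L=4; G->plug->G->R->H->L->B->refl->C->L'->B->R'->E->plug->E
Char 5 ('C'): step: R->4, L=4; C->plug->C->R->F->L->G->refl->H->L'->D->R'->E->plug->E
Char 6 ('E'): step: R->5, L=4; E->plug->E->R->F->L->G->refl->H->L'->D->R'->A->plug->A
Char 7 ('C'): step: R->6, L=4; C->plug->C->R->B->L->C->refl->B->L'->H->R'->G->plug->G
Char 8 ('B'): step: R->7, L=4; B->plug->F->R->G->L->D->refl->A->L'->C->R'->H->plug->H
Final: ciphertext=CACEEAGH, RIGHT=7, LEFT=4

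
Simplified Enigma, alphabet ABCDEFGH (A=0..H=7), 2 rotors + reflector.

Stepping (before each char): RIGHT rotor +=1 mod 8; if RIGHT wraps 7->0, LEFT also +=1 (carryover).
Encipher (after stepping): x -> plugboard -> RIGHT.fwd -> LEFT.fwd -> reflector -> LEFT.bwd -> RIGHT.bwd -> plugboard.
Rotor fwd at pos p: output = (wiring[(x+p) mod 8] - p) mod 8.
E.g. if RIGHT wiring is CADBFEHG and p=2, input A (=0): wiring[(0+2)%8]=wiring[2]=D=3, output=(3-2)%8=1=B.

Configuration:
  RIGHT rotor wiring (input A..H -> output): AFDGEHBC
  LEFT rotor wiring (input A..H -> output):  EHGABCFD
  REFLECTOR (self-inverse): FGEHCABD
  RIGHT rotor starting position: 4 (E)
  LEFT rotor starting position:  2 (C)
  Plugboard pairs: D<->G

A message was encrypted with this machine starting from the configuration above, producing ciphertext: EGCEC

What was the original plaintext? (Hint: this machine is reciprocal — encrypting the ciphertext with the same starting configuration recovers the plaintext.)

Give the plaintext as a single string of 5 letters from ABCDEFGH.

Answer: FADAD

Derivation:
Char 1 ('E'): step: R->5, L=2; E->plug->E->R->A->L->E->refl->C->L'->G->R'->F->plug->F
Char 2 ('G'): step: R->6, L=2; G->plug->D->R->H->L->F->refl->A->L'->D->R'->A->plug->A
Char 3 ('C'): step: R->7, L=2; C->plug->C->R->G->L->C->refl->E->L'->A->R'->G->plug->D
Char 4 ('E'): step: R->0, L->3 (L advanced); E->plug->E->R->E->L->A->refl->F->L'->A->R'->A->plug->A
Char 5 ('C'): step: R->1, L=3; C->plug->C->R->F->L->B->refl->G->L'->B->R'->G->plug->D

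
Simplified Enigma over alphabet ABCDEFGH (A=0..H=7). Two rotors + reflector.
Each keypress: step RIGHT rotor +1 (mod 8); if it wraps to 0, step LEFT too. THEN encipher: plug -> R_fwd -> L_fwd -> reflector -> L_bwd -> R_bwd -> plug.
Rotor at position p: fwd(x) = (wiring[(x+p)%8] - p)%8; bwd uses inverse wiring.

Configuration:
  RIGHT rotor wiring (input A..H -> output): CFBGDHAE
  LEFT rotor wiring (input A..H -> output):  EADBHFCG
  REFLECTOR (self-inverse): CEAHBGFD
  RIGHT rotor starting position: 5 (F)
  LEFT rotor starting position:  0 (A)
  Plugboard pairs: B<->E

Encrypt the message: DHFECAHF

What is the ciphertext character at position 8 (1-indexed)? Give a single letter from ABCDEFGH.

Char 1 ('D'): step: R->6, L=0; D->plug->D->R->H->L->G->refl->F->L'->F->R'->G->plug->G
Char 2 ('H'): step: R->7, L=0; H->plug->H->R->B->L->A->refl->C->L'->G->R'->C->plug->C
Char 3 ('F'): step: R->0, L->1 (L advanced); F->plug->F->R->H->L->D->refl->H->L'->A->R'->G->plug->G
Char 4 ('E'): step: R->1, L=1; E->plug->B->R->A->L->H->refl->D->L'->H->R'->F->plug->F
Char 5 ('C'): step: R->2, L=1; C->plug->C->R->B->L->C->refl->A->L'->C->R'->F->plug->F
Char 6 ('A'): step: R->3, L=1; A->plug->A->R->D->L->G->refl->F->L'->G->R'->H->plug->H
Char 7 ('H'): step: R->4, L=1; H->plug->H->R->C->L->A->refl->C->L'->B->R'->F->plug->F
Char 8 ('F'): step: R->5, L=1; F->plug->F->R->E->L->E->refl->B->L'->F->R'->D->plug->D

D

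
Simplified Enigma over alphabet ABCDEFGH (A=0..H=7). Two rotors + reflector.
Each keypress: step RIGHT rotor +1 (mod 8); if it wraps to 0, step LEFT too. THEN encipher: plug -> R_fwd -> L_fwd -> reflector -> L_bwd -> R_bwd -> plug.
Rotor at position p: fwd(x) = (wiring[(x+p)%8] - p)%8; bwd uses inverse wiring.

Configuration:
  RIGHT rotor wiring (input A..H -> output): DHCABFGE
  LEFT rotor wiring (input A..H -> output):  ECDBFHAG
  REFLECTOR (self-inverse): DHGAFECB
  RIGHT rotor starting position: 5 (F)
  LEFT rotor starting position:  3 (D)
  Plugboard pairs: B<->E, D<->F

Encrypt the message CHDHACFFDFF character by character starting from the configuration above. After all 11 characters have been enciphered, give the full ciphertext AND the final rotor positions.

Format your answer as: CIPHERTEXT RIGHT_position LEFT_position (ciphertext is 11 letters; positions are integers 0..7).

Char 1 ('C'): step: R->6, L=3; C->plug->C->R->F->L->B->refl->H->L'->G->R'->B->plug->E
Char 2 ('H'): step: R->7, L=3; H->plug->H->R->H->L->A->refl->D->L'->E->R'->B->plug->E
Char 3 ('D'): step: R->0, L->4 (L advanced); D->plug->F->R->F->L->G->refl->C->L'->D->R'->A->plug->A
Char 4 ('H'): step: R->1, L=4; H->plug->H->R->C->L->E->refl->F->L'->H->R'->C->plug->C
Char 5 ('A'): step: R->2, L=4; A->plug->A->R->A->L->B->refl->H->L'->G->R'->B->plug->E
Char 6 ('C'): step: R->3, L=4; C->plug->C->R->C->L->E->refl->F->L'->H->R'->H->plug->H
Char 7 ('F'): step: R->4, L=4; F->plug->D->R->A->L->B->refl->H->L'->G->R'->G->plug->G
Char 8 ('F'): step: R->5, L=4; F->plug->D->R->G->L->H->refl->B->L'->A->R'->A->plug->A
Char 9 ('D'): step: R->6, L=4; D->plug->F->R->C->L->E->refl->F->L'->H->R'->H->plug->H
Char 10 ('F'): step: R->7, L=4; F->plug->D->R->D->L->C->refl->G->L'->F->R'->A->plug->A
Char 11 ('F'): step: R->0, L->5 (L advanced); F->plug->D->R->A->L->C->refl->G->L'->F->R'->F->plug->D
Final: ciphertext=EEACEHGAHAD, RIGHT=0, LEFT=5

Answer: EEACEHGAHAD 0 5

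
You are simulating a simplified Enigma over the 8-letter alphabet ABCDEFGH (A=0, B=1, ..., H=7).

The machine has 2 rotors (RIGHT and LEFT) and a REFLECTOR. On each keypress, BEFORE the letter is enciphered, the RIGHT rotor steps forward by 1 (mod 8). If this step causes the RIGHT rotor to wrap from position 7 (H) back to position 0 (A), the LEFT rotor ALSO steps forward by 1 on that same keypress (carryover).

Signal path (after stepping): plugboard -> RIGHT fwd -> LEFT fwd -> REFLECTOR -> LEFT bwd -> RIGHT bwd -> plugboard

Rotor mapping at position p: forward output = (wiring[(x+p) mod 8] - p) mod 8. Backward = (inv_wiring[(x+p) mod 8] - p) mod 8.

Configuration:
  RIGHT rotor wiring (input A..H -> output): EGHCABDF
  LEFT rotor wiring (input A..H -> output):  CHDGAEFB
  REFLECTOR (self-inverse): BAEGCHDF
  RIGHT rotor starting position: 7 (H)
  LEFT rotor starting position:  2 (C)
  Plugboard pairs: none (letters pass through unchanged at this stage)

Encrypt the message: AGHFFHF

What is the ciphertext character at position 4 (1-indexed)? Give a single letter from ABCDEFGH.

Char 1 ('A'): step: R->0, L->3 (L advanced); A->plug->A->R->E->L->G->refl->D->L'->A->R'->E->plug->E
Char 2 ('G'): step: R->1, L=3; G->plug->G->R->E->L->G->refl->D->L'->A->R'->E->plug->E
Char 3 ('H'): step: R->2, L=3; H->plug->H->R->E->L->G->refl->D->L'->A->R'->B->plug->B
Char 4 ('F'): step: R->3, L=3; F->plug->F->R->B->L->F->refl->H->L'->F->R'->B->plug->B

B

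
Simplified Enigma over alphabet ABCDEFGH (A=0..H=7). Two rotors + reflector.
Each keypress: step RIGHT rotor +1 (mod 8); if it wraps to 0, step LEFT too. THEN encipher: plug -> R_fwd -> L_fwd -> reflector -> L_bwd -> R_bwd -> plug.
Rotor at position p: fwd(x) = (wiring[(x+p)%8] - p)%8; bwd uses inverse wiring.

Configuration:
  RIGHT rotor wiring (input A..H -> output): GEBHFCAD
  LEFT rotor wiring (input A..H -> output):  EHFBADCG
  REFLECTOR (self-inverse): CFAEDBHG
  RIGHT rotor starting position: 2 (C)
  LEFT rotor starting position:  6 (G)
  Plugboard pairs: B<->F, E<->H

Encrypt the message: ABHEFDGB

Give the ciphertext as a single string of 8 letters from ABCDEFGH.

Char 1 ('A'): step: R->3, L=6; A->plug->A->R->E->L->H->refl->G->L'->C->R'->B->plug->F
Char 2 ('B'): step: R->4, L=6; B->plug->F->R->A->L->E->refl->D->L'->F->R'->G->plug->G
Char 3 ('H'): step: R->5, L=6; H->plug->E->R->H->L->F->refl->B->L'->D->R'->B->plug->F
Char 4 ('E'): step: R->6, L=6; E->plug->H->R->E->L->H->refl->G->L'->C->R'->A->plug->A
Char 5 ('F'): step: R->7, L=6; F->plug->B->R->H->L->F->refl->B->L'->D->R'->G->plug->G
Char 6 ('D'): step: R->0, L->7 (L advanced); D->plug->D->R->H->L->D->refl->E->L'->G->R'->A->plug->A
Char 7 ('G'): step: R->1, L=7; G->plug->G->R->C->L->A->refl->C->L'->E->R'->D->plug->D
Char 8 ('B'): step: R->2, L=7; B->plug->F->R->B->L->F->refl->B->L'->F->R'->B->plug->F

Answer: FGFAGADF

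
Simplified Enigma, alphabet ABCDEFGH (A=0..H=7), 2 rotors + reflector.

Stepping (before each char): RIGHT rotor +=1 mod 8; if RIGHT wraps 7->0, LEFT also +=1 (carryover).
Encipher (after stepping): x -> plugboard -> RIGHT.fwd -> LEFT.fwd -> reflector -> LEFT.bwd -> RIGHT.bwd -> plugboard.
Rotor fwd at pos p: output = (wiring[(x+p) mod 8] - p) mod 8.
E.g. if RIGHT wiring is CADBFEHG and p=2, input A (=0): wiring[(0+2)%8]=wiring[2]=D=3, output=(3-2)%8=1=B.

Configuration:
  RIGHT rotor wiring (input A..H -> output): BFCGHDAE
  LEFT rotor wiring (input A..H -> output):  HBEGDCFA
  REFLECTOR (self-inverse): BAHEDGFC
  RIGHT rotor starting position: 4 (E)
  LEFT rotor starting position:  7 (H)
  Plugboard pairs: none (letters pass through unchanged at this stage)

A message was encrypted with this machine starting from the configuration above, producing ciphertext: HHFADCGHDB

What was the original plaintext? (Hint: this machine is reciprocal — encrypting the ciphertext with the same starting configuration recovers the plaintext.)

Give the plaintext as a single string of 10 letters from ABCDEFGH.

Char 1 ('H'): step: R->5, L=7; H->plug->H->R->C->L->C->refl->H->L'->E->R'->D->plug->D
Char 2 ('H'): step: R->6, L=7; H->plug->H->R->F->L->E->refl->D->L'->G->R'->B->plug->B
Char 3 ('F'): step: R->7, L=7; F->plug->F->R->A->L->B->refl->A->L'->B->R'->H->plug->H
Char 4 ('A'): step: R->0, L->0 (L advanced); A->plug->A->R->B->L->B->refl->A->L'->H->R'->E->plug->E
Char 5 ('D'): step: R->1, L=0; D->plug->D->R->G->L->F->refl->G->L'->D->R'->G->plug->G
Char 6 ('C'): step: R->2, L=0; C->plug->C->R->F->L->C->refl->H->L'->A->R'->A->plug->A
Char 7 ('G'): step: R->3, L=0; G->plug->G->R->C->L->E->refl->D->L'->E->R'->B->plug->B
Char 8 ('H'): step: R->4, L=0; H->plug->H->R->C->L->E->refl->D->L'->E->R'->C->plug->C
Char 9 ('D'): step: R->5, L=0; D->plug->D->R->E->L->D->refl->E->L'->C->R'->H->plug->H
Char 10 ('B'): step: R->6, L=0; B->plug->B->R->G->L->F->refl->G->L'->D->R'->C->plug->C

Answer: DBHEGABCHC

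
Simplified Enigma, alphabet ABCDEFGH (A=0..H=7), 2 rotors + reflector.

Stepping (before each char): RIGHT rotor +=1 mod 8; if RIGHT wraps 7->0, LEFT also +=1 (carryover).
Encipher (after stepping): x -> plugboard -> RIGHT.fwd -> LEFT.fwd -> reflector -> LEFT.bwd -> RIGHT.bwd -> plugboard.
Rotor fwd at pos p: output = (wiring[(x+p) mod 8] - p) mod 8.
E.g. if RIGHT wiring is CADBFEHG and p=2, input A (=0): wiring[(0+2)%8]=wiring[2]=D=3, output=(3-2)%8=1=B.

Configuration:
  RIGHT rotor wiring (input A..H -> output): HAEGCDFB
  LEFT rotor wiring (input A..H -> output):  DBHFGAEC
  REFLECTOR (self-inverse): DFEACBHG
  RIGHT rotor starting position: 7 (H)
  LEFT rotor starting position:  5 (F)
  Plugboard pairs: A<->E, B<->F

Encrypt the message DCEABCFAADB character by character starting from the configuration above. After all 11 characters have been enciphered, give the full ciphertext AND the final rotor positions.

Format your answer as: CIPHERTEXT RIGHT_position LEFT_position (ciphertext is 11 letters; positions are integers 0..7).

Char 1 ('D'): step: R->0, L->6 (L advanced); D->plug->D->R->G->L->A->refl->D->L'->D->R'->F->plug->B
Char 2 ('C'): step: R->1, L=6; C->plug->C->R->F->L->H->refl->G->L'->A->R'->G->plug->G
Char 3 ('E'): step: R->2, L=6; E->plug->A->R->C->L->F->refl->B->L'->E->R'->B->plug->F
Char 4 ('A'): step: R->3, L=6; A->plug->E->R->G->L->A->refl->D->L'->D->R'->A->plug->E
Char 5 ('B'): step: R->4, L=6; B->plug->F->R->E->L->B->refl->F->L'->C->R'->H->plug->H
Char 6 ('C'): step: R->5, L=6; C->plug->C->R->E->L->B->refl->F->L'->C->R'->D->plug->D
Char 7 ('F'): step: R->6, L=6; F->plug->B->R->D->L->D->refl->A->L'->G->R'->E->plug->A
Char 8 ('A'): step: R->7, L=6; A->plug->E->R->H->L->C->refl->E->L'->B->R'->C->plug->C
Char 9 ('A'): step: R->0, L->7 (L advanced); A->plug->E->R->C->L->C->refl->E->L'->B->R'->H->plug->H
Char 10 ('D'): step: R->1, L=7; D->plug->D->R->B->L->E->refl->C->L'->C->R'->E->plug->A
Char 11 ('B'): step: R->2, L=7; B->plug->F->R->H->L->F->refl->B->L'->G->R'->H->plug->H
Final: ciphertext=BGFEHDACHAH, RIGHT=2, LEFT=7

Answer: BGFEHDACHAH 2 7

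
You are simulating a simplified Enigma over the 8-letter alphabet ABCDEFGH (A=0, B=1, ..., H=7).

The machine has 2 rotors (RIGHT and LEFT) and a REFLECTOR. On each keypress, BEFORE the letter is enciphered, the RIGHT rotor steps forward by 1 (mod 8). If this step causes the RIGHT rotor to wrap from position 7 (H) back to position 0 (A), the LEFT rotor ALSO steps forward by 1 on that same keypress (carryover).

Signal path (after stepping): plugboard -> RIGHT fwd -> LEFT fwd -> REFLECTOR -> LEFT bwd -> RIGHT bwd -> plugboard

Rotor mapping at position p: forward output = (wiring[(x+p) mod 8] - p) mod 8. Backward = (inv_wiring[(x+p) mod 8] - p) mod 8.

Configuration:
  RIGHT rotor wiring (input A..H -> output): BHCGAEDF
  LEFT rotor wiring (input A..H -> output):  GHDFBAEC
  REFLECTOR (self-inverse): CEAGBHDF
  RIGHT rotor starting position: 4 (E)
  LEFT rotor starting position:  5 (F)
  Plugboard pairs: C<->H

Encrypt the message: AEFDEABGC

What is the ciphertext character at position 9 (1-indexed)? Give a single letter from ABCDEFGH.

Char 1 ('A'): step: R->5, L=5; A->plug->A->R->H->L->E->refl->B->L'->D->R'->H->plug->C
Char 2 ('E'): step: R->6, L=5; E->plug->E->R->E->L->C->refl->A->L'->G->R'->H->plug->C
Char 3 ('F'): step: R->7, L=5; F->plug->F->R->B->L->H->refl->F->L'->C->R'->B->plug->B
Char 4 ('D'): step: R->0, L->6 (L advanced); D->plug->D->R->G->L->D->refl->G->L'->A->R'->E->plug->E
Char 5 ('E'): step: R->1, L=6; E->plug->E->R->D->L->B->refl->E->L'->B->R'->B->plug->B
Char 6 ('A'): step: R->2, L=6; A->plug->A->R->A->L->G->refl->D->L'->G->R'->C->plug->H
Char 7 ('B'): step: R->3, L=6; B->plug->B->R->F->L->H->refl->F->L'->E->R'->G->plug->G
Char 8 ('G'): step: R->4, L=6; G->plug->G->R->G->L->D->refl->G->L'->A->R'->B->plug->B
Char 9 ('C'): step: R->5, L=6; C->plug->H->R->D->L->B->refl->E->L'->B->R'->G->plug->G

G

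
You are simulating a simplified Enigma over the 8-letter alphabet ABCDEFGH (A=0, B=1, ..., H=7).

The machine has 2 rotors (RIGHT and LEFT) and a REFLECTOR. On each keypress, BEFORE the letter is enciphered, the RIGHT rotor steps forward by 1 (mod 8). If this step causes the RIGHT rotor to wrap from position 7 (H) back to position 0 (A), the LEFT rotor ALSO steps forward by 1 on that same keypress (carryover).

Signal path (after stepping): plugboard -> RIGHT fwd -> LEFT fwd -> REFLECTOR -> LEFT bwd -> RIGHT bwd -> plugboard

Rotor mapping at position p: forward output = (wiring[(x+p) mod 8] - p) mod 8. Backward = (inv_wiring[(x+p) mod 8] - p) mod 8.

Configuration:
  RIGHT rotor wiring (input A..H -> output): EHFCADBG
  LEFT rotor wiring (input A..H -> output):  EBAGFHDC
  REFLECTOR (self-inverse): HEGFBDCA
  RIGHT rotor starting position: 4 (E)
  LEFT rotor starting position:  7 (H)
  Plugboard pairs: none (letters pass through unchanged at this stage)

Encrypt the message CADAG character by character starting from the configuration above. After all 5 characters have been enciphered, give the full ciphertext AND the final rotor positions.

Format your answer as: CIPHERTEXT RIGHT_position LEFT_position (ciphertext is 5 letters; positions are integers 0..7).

Char 1 ('C'): step: R->5, L=7; C->plug->C->R->B->L->F->refl->D->L'->A->R'->F->plug->F
Char 2 ('A'): step: R->6, L=7; A->plug->A->R->D->L->B->refl->E->L'->H->R'->E->plug->E
Char 3 ('D'): step: R->7, L=7; D->plug->D->R->G->L->A->refl->H->L'->E->R'->G->plug->G
Char 4 ('A'): step: R->0, L->0 (L advanced); A->plug->A->R->E->L->F->refl->D->L'->G->R'->H->plug->H
Char 5 ('G'): step: R->1, L=0; G->plug->G->R->F->L->H->refl->A->L'->C->R'->E->plug->E
Final: ciphertext=FEGHE, RIGHT=1, LEFT=0

Answer: FEGHE 1 0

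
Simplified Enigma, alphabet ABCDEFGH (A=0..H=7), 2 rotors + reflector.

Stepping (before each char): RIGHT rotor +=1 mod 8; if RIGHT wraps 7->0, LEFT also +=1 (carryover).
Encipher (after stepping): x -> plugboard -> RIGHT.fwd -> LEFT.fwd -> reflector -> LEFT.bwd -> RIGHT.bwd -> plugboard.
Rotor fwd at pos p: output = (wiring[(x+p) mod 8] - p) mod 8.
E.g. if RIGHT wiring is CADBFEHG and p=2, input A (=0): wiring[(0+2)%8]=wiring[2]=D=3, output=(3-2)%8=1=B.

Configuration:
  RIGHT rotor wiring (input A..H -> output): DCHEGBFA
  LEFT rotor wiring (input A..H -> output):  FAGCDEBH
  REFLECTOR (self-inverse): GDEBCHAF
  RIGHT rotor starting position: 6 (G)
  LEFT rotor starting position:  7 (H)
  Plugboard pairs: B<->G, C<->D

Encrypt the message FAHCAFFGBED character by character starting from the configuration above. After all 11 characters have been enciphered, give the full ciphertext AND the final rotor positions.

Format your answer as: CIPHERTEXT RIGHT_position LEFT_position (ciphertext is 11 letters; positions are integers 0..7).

Char 1 ('F'): step: R->7, L=7; F->plug->F->R->H->L->C->refl->E->L'->F->R'->E->plug->E
Char 2 ('A'): step: R->0, L->0 (L advanced); A->plug->A->R->D->L->C->refl->E->L'->F->R'->G->plug->B
Char 3 ('H'): step: R->1, L=0; H->plug->H->R->C->L->G->refl->A->L'->B->R'->A->plug->A
Char 4 ('C'): step: R->2, L=0; C->plug->D->R->H->L->H->refl->F->L'->A->R'->H->plug->H
Char 5 ('A'): step: R->3, L=0; A->plug->A->R->B->L->A->refl->G->L'->C->R'->D->plug->C
Char 6 ('F'): step: R->4, L=0; F->plug->F->R->G->L->B->refl->D->L'->E->R'->D->plug->C
Char 7 ('F'): step: R->5, L=0; F->plug->F->R->C->L->G->refl->A->L'->B->R'->H->plug->H
Char 8 ('G'): step: R->6, L=0; G->plug->B->R->C->L->G->refl->A->L'->B->R'->E->plug->E
Char 9 ('B'): step: R->7, L=0; B->plug->G->R->C->L->G->refl->A->L'->B->R'->A->plug->A
Char 10 ('E'): step: R->0, L->1 (L advanced); E->plug->E->R->G->L->G->refl->A->L'->F->R'->G->plug->B
Char 11 ('D'): step: R->1, L=1; D->plug->C->R->D->L->C->refl->E->L'->H->R'->G->plug->B
Final: ciphertext=EBAHCCHEABB, RIGHT=1, LEFT=1

Answer: EBAHCCHEABB 1 1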